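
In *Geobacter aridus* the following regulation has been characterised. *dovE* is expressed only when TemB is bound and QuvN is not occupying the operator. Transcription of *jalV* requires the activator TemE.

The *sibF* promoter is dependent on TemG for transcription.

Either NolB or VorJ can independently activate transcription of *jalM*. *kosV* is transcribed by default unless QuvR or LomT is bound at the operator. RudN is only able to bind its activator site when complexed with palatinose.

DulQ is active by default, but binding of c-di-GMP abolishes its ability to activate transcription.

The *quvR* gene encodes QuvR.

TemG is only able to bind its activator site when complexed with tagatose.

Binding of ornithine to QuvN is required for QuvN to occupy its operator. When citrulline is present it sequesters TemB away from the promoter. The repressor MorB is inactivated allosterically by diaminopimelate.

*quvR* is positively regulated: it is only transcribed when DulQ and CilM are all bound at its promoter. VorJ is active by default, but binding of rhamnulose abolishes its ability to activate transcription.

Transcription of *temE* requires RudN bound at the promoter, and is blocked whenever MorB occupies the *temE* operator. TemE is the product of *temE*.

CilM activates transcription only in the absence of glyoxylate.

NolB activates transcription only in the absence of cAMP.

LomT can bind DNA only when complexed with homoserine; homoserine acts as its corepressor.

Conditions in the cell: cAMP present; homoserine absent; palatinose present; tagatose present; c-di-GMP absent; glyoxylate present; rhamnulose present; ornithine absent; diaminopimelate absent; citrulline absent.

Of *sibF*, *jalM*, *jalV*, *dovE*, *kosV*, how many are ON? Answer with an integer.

3

Tagatose is present, so TemG is active.
No repressor is bound and TemG is active, so *sibF* is transcribed.
→ *sibF* is ON.
cAMP is present, so NolB is inactive.
Rhamnulose is present, so VorJ is inactive.
No activator is available at the *jalM* promoter, so *jalM* is not transcribed.
→ *jalM* is OFF.
Diaminopimelate is absent, so MorB is active.
Palatinose is present, so RudN is active.
With repressor MorB bound, *temE* is not transcribed.
So TemE is not produced.
Required activator TemE is absent, so *jalV* is not transcribed.
→ *jalV* is OFF.
Ornithine is absent, so QuvN is inactive.
Citrulline is absent, so TemB is active.
No repressor is bound and TemB is active, so *dovE* is transcribed.
→ *dovE* is ON.
c-di-GMP is absent, so DulQ is active.
Glyoxylate is present, so CilM is inactive.
Required activator CilM is absent, so *quvR* is not transcribed.
So QuvR is not produced.
Homoserine is absent, so LomT is inactive.
With no repressor bound, *kosV* is transcribed.
→ *kosV* is ON.
3 of the 5 genes are transcribed.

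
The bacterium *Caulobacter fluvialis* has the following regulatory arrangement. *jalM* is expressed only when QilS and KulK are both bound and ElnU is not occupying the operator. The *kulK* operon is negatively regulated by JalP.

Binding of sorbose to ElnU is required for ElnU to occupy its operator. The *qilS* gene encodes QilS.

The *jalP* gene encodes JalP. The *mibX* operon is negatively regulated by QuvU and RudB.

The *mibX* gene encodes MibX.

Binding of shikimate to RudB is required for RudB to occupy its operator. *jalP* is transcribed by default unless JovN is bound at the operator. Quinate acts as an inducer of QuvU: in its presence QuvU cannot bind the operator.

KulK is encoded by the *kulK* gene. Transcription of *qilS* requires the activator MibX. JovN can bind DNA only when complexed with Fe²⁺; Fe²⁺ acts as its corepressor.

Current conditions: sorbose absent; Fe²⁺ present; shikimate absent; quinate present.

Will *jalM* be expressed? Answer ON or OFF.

ON

Quinate is present, so QuvU is inactive.
Shikimate is absent, so RudB is inactive.
With no repressor bound, *mibX* is transcribed.
So MibX is produced and active.
No repressor is bound and MibX is active, so *qilS* is transcribed.
So QilS is produced and active.
Sorbose is absent, so ElnU is inactive.
Fe²⁺ is present, so JovN is active.
With repressor JovN bound, *jalP* is not transcribed.
So JalP is not produced.
With no repressor bound, *kulK* is transcribed.
So KulK is produced and active.
No repressor is bound and QilS and KulK are active, so *jalM* is transcribed.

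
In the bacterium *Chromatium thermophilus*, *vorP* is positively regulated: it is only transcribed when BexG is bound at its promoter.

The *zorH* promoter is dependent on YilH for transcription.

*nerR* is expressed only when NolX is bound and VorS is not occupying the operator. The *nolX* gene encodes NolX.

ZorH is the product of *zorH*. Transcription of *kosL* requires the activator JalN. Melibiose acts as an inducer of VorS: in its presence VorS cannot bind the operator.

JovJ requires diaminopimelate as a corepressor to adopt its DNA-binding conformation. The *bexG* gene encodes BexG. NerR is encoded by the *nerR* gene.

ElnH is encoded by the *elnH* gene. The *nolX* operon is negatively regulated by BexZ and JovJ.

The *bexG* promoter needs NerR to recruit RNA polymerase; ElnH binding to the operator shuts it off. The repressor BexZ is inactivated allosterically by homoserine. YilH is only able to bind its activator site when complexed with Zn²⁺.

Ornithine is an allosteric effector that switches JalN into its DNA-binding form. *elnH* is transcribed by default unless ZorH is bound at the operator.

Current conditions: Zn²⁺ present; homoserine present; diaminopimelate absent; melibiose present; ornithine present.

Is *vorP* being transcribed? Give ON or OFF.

ON

Zn²⁺ is present, so YilH is active.
No repressor is bound and YilH is active, so *zorH* is transcribed.
So ZorH is produced and active.
With repressor ZorH bound, *elnH* is not transcribed.
So ElnH is not produced.
Melibiose is present, so VorS is inactive.
Homoserine is present, so BexZ is inactive.
Diaminopimelate is absent, so JovJ is inactive.
With no repressor bound, *nolX* is transcribed.
So NolX is produced and active.
No repressor is bound and NolX is active, so *nerR* is transcribed.
So NerR is produced and active.
No repressor is bound and NerR is active, so *bexG* is transcribed.
So BexG is produced and active.
No repressor is bound and BexG is active, so *vorP* is transcribed.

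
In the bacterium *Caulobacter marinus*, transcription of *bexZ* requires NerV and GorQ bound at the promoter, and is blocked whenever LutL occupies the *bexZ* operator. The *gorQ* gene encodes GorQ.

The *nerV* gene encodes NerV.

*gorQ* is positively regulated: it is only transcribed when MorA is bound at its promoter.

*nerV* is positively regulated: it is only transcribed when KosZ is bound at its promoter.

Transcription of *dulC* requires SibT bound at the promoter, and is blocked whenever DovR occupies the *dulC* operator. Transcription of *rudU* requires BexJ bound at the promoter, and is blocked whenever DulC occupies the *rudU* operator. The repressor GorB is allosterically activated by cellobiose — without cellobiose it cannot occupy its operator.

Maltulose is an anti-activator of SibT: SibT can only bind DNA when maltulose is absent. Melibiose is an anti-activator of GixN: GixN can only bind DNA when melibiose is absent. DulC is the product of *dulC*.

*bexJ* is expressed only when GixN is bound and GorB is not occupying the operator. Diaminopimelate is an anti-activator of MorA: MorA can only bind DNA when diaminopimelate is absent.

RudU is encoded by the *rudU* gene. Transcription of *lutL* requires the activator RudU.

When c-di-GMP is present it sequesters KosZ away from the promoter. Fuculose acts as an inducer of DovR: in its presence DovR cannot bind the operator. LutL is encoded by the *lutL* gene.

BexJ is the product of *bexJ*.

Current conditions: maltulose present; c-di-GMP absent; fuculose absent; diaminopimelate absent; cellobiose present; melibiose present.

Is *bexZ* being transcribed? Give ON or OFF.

ON

Maltulose is present, so SibT is inactive.
Fuculose is absent, so DovR is active.
With repressor DovR bound, *dulC* is not transcribed.
So DulC is not produced.
Melibiose is present, so GixN is inactive.
Cellobiose is present, so GorB is active.
With repressor GorB bound, *bexJ* is not transcribed.
So BexJ is not produced.
Required activator BexJ is absent, so *rudU* is not transcribed.
So RudU is not produced.
Required activator RudU is absent, so *lutL* is not transcribed.
So LutL is not produced.
c-di-GMP is absent, so KosZ is active.
No repressor is bound and KosZ is active, so *nerV* is transcribed.
So NerV is produced and active.
Diaminopimelate is absent, so MorA is active.
No repressor is bound and MorA is active, so *gorQ* is transcribed.
So GorQ is produced and active.
No repressor is bound and NerV and GorQ are active, so *bexZ* is transcribed.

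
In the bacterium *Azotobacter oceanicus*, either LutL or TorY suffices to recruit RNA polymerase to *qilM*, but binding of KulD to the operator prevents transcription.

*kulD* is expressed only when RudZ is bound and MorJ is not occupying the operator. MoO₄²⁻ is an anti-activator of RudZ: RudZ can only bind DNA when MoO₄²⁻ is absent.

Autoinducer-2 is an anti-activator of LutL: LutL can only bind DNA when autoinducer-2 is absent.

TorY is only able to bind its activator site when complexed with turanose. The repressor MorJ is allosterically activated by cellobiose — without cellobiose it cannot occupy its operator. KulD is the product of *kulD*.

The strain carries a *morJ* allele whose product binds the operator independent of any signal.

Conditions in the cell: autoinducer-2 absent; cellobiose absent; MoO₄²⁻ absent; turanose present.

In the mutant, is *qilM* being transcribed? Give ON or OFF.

MorJ is constitutively active in this strain.
MoO₄²⁻ is absent, so RudZ is active.
With repressor MorJ bound, *kulD* is not transcribed.
So KulD is not produced.
Autoinducer-2 is absent, so LutL is active.
Turanose is present, so TorY is active.
Activator LutL is present, so *qilM* is transcribed.

ON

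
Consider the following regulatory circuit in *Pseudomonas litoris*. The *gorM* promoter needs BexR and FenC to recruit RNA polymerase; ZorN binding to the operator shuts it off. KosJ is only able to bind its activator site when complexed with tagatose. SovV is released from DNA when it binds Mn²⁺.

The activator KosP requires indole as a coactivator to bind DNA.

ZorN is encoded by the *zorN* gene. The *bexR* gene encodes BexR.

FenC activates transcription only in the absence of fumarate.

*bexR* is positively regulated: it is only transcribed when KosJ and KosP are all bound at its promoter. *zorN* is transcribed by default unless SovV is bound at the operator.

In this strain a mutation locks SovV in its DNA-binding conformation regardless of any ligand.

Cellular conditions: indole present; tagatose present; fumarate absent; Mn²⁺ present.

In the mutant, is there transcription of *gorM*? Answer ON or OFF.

ON

Tagatose is present, so KosJ is active.
Indole is present, so KosP is active.
No repressor is bound and KosJ and KosP are active, so *bexR* is transcribed.
So BexR is produced and active.
Fumarate is absent, so FenC is active.
SovV is constitutively active in this strain.
With repressor SovV bound, *zorN* is not transcribed.
So ZorN is not produced.
No repressor is bound and BexR and FenC are active, so *gorM* is transcribed.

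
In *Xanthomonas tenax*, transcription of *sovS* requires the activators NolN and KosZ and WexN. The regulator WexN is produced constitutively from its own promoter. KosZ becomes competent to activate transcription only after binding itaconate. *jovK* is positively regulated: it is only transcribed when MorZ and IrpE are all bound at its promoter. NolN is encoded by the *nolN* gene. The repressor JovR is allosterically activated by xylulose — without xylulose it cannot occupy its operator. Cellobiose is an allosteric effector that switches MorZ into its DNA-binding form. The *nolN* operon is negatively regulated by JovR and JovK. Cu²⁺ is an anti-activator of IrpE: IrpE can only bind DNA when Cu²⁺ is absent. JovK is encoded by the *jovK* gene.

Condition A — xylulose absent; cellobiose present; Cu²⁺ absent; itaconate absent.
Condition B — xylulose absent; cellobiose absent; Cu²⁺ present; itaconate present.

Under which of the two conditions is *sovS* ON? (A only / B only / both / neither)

B only

Condition A:
Xylulose is absent, so JovR is inactive.
Cellobiose is present, so MorZ is active.
Cu²⁺ is absent, so IrpE is active.
No repressor is bound and MorZ and IrpE are active, so *jovK* is transcribed.
So JovK is produced and active.
With repressor JovK bound, *nolN* is not transcribed.
So NolN is not produced.
Itaconate is absent, so KosZ is inactive.
WexN is produced constitutively and is active.
Required activator NolN is absent, so *sovS* is not transcribed.
→ *sovS* is OFF in A.
Condition B:
Xylulose is absent, so JovR is inactive.
Cellobiose is absent, so MorZ is inactive.
Cu²⁺ is present, so IrpE is inactive.
Required activator MorZ is absent, so *jovK* is not transcribed.
So JovK is not produced.
With no repressor bound, *nolN* is transcribed.
So NolN is produced and active.
Itaconate is present, so KosZ is active.
WexN is produced constitutively and is active.
No repressor is bound and NolN and KosZ and WexN are active, so *sovS* is transcribed.
→ *sovS* is ON in B.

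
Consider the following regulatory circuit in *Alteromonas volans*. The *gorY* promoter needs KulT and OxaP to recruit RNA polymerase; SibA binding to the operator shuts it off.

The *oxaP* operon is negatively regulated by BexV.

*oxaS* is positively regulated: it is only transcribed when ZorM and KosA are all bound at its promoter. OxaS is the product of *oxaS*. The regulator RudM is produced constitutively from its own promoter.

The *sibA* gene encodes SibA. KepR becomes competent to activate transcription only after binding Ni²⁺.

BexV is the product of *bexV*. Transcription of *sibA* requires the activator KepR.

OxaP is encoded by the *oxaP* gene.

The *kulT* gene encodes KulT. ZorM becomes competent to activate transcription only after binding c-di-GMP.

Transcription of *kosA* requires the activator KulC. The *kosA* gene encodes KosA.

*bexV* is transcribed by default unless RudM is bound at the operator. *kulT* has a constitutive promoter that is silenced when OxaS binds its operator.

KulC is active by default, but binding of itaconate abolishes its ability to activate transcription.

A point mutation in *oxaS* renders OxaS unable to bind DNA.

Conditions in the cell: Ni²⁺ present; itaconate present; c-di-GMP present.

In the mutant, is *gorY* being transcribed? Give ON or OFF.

OxaS is non-functional in this strain, so it has no effect.
With no repressor bound, *kulT* is transcribed.
So KulT is produced and active.
RudM is produced constitutively and is active.
With repressor RudM bound, *bexV* is not transcribed.
So BexV is not produced.
With no repressor bound, *oxaP* is transcribed.
So OxaP is produced and active.
Ni²⁺ is present, so KepR is active.
No repressor is bound and KepR is active, so *sibA* is transcribed.
So SibA is produced and active.
With repressor SibA bound, *gorY* is not transcribed.

OFF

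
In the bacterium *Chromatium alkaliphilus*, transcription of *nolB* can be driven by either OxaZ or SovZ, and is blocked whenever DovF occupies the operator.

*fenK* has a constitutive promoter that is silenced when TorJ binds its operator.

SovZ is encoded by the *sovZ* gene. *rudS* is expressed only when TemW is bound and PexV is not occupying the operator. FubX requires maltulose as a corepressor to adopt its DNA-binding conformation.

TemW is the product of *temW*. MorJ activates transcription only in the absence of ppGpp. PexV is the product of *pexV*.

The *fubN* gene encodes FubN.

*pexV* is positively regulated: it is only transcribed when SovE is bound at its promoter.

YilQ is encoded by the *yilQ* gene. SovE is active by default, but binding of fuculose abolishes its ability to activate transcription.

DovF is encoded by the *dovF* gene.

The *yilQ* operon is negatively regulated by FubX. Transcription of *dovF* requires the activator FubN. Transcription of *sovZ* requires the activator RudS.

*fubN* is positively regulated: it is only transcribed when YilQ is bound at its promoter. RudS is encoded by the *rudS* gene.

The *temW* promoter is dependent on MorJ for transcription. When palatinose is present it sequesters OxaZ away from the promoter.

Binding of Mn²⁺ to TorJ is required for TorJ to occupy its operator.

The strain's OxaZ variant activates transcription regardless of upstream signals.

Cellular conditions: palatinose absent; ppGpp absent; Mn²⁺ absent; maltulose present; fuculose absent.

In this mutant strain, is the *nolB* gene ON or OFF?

ON

OxaZ is constitutively active in this strain.
Maltulose is present, so FubX is active.
With repressor FubX bound, *yilQ* is not transcribed.
So YilQ is not produced.
Required activator YilQ is absent, so *fubN* is not transcribed.
So FubN is not produced.
Required activator FubN is absent, so *dovF* is not transcribed.
So DovF is not produced.
Fuculose is absent, so SovE is active.
No repressor is bound and SovE is active, so *pexV* is transcribed.
So PexV is produced and active.
ppGpp is absent, so MorJ is active.
No repressor is bound and MorJ is active, so *temW* is transcribed.
So TemW is produced and active.
With repressor PexV bound, *rudS* is not transcribed.
So RudS is not produced.
Required activator RudS is absent, so *sovZ* is not transcribed.
So SovZ is not produced.
Activator OxaZ is present, so *nolB* is transcribed.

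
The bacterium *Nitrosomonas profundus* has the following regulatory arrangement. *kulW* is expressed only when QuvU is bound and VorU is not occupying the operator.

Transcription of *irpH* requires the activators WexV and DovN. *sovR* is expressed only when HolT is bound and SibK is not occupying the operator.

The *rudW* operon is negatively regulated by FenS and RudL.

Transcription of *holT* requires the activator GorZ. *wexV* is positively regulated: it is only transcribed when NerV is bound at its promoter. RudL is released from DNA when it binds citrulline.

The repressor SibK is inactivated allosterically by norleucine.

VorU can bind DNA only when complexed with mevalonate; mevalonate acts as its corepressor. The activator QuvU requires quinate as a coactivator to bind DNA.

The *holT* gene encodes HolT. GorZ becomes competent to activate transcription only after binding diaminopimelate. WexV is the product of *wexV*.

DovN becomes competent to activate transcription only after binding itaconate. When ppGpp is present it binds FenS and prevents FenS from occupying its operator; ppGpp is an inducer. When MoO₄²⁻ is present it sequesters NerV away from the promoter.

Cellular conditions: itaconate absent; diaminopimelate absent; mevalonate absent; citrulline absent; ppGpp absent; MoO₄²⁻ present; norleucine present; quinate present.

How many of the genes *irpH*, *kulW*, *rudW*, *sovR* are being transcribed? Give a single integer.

MoO₄²⁻ is present, so NerV is inactive.
Required activator NerV is absent, so *wexV* is not transcribed.
So WexV is not produced.
Itaconate is absent, so DovN is inactive.
Required activator WexV is absent, so *irpH* is not transcribed.
→ *irpH* is OFF.
Mevalonate is absent, so VorU is inactive.
Quinate is present, so QuvU is active.
No repressor is bound and QuvU is active, so *kulW* is transcribed.
→ *kulW* is ON.
ppGpp is absent, so FenS is active.
Citrulline is absent, so RudL is active.
With repressor FenS bound, *rudW* is not transcribed.
→ *rudW* is OFF.
Diaminopimelate is absent, so GorZ is inactive.
Required activator GorZ is absent, so *holT* is not transcribed.
So HolT is not produced.
Norleucine is present, so SibK is inactive.
Required activator HolT is absent, so *sovR* is not transcribed.
→ *sovR* is OFF.
1 of the 4 genes is transcribed.

1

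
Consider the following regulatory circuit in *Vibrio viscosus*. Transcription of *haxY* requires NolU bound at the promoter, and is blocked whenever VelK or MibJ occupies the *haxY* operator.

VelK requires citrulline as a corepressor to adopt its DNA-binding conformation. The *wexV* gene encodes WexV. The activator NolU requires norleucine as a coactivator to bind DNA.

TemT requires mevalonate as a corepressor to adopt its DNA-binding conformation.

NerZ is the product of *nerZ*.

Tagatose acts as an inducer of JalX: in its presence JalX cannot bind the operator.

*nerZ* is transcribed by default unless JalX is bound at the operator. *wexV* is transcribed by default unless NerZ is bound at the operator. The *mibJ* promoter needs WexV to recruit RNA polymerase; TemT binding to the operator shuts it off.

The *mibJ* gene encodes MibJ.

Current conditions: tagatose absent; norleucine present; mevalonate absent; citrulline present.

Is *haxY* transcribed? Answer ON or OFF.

OFF

Citrulline is present, so VelK is active.
Tagatose is absent, so JalX is active.
With repressor JalX bound, *nerZ* is not transcribed.
So NerZ is not produced.
With no repressor bound, *wexV* is transcribed.
So WexV is produced and active.
Mevalonate is absent, so TemT is inactive.
No repressor is bound and WexV is active, so *mibJ* is transcribed.
So MibJ is produced and active.
Norleucine is present, so NolU is active.
With repressor VelK bound, *haxY* is not transcribed.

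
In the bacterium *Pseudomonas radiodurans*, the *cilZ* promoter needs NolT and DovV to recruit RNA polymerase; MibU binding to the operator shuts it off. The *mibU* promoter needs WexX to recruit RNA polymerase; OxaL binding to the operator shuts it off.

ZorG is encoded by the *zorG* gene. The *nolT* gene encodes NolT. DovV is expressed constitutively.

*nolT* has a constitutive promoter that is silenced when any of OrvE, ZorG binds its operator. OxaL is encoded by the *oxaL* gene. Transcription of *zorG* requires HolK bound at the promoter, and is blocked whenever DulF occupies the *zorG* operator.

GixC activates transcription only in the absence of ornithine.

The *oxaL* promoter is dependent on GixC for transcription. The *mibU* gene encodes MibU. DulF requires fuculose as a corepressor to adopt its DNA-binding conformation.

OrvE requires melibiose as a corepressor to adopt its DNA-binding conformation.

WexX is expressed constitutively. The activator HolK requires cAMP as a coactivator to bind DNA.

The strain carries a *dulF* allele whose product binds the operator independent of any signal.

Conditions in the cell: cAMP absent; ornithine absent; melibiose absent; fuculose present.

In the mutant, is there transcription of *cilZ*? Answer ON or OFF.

Melibiose is absent, so OrvE is inactive.
DulF is constitutively active in this strain.
cAMP is absent, so HolK is inactive.
With repressor DulF bound, *zorG* is not transcribed.
So ZorG is not produced.
With no repressor bound, *nolT* is transcribed.
So NolT is produced and active.
DovV is produced constitutively and is active.
Ornithine is absent, so GixC is active.
No repressor is bound and GixC is active, so *oxaL* is transcribed.
So OxaL is produced and active.
WexX is produced constitutively and is active.
With repressor OxaL bound, *mibU* is not transcribed.
So MibU is not produced.
No repressor is bound and NolT and DovV are active, so *cilZ* is transcribed.

ON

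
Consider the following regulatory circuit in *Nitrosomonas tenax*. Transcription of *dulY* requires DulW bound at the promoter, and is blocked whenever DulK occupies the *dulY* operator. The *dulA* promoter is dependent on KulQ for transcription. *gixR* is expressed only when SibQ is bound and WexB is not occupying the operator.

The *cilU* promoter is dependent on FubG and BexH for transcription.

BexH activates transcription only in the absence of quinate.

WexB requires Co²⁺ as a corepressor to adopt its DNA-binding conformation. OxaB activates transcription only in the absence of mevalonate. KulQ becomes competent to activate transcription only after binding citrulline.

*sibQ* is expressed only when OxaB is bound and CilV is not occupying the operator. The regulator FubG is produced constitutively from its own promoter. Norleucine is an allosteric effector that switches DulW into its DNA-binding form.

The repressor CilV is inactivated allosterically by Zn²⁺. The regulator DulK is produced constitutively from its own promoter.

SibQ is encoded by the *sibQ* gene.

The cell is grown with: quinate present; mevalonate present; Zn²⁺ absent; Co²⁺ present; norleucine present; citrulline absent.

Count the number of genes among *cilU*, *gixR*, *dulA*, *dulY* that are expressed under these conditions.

0

FubG is produced constitutively and is active.
Quinate is present, so BexH is inactive.
Required activator BexH is absent, so *cilU* is not transcribed.
→ *cilU* is OFF.
Co²⁺ is present, so WexB is active.
Mevalonate is present, so OxaB is inactive.
Zn²⁺ is absent, so CilV is active.
With repressor CilV bound, *sibQ* is not transcribed.
So SibQ is not produced.
With repressor WexB bound, *gixR* is not transcribed.
→ *gixR* is OFF.
Citrulline is absent, so KulQ is inactive.
Required activator KulQ is absent, so *dulA* is not transcribed.
→ *dulA* is OFF.
Norleucine is present, so DulW is active.
DulK is produced constitutively and is active.
With repressor DulK bound, *dulY* is not transcribed.
→ *dulY* is OFF.
0 of the 4 genes are transcribed.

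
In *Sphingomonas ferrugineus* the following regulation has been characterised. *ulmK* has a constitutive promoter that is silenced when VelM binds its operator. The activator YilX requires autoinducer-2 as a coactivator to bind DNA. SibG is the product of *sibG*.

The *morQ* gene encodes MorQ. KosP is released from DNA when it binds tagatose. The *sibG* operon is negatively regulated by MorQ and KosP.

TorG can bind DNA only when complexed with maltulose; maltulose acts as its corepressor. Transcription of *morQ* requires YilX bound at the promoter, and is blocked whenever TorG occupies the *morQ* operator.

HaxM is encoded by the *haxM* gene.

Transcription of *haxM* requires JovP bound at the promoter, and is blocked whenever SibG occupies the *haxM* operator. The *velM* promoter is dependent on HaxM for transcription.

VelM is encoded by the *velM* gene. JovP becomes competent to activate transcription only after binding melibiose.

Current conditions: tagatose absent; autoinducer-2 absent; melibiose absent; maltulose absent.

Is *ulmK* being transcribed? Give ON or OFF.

Autoinducer-2 is absent, so YilX is inactive.
Maltulose is absent, so TorG is inactive.
Required activator YilX is absent, so *morQ* is not transcribed.
So MorQ is not produced.
Tagatose is absent, so KosP is active.
With repressor KosP bound, *sibG* is not transcribed.
So SibG is not produced.
Melibiose is absent, so JovP is inactive.
Required activator JovP is absent, so *haxM* is not transcribed.
So HaxM is not produced.
Required activator HaxM is absent, so *velM* is not transcribed.
So VelM is not produced.
With no repressor bound, *ulmK* is transcribed.

ON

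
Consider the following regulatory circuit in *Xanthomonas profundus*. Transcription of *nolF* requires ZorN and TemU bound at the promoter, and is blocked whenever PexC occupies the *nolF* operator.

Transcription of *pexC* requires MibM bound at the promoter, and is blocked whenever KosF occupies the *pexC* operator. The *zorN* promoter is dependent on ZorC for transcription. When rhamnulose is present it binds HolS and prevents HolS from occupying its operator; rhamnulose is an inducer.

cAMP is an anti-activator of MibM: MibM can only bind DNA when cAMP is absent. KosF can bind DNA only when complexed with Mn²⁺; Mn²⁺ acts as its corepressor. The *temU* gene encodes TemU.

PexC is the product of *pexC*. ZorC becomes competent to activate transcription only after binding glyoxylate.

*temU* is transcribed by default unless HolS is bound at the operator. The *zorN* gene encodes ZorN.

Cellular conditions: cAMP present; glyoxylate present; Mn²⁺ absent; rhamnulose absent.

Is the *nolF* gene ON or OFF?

Glyoxylate is present, so ZorC is active.
No repressor is bound and ZorC is active, so *zorN* is transcribed.
So ZorN is produced and active.
Rhamnulose is absent, so HolS is active.
With repressor HolS bound, *temU* is not transcribed.
So TemU is not produced.
Mn²⁺ is absent, so KosF is inactive.
cAMP is present, so MibM is inactive.
Required activator MibM is absent, so *pexC* is not transcribed.
So PexC is not produced.
Required activator TemU is absent, so *nolF* is not transcribed.

OFF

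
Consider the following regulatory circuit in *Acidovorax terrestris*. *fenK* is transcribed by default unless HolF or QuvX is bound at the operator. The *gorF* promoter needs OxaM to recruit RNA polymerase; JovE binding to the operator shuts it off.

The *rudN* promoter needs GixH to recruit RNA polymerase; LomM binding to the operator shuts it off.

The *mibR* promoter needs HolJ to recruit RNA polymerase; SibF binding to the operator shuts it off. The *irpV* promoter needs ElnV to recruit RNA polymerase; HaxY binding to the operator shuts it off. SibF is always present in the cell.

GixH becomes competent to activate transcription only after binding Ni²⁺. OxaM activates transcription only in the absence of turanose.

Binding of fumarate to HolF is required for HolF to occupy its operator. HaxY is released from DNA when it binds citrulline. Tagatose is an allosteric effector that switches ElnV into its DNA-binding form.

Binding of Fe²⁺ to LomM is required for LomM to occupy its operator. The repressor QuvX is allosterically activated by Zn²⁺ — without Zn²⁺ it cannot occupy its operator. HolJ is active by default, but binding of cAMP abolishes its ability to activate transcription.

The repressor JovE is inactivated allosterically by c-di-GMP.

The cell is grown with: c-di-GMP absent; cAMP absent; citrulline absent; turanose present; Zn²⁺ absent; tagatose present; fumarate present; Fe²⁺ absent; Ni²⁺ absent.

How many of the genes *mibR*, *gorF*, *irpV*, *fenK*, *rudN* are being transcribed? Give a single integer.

SibF is produced constitutively and is active.
cAMP is absent, so HolJ is active.
With repressor SibF bound, *mibR* is not transcribed.
→ *mibR* is OFF.
c-di-GMP is absent, so JovE is active.
Turanose is present, so OxaM is inactive.
With repressor JovE bound, *gorF* is not transcribed.
→ *gorF* is OFF.
Tagatose is present, so ElnV is active.
Citrulline is absent, so HaxY is active.
With repressor HaxY bound, *irpV* is not transcribed.
→ *irpV* is OFF.
Fumarate is present, so HolF is active.
Zn²⁺ is absent, so QuvX is inactive.
With repressor HolF bound, *fenK* is not transcribed.
→ *fenK* is OFF.
Ni²⁺ is absent, so GixH is inactive.
Fe²⁺ is absent, so LomM is inactive.
Required activator GixH is absent, so *rudN* is not transcribed.
→ *rudN* is OFF.
0 of the 5 genes are transcribed.

0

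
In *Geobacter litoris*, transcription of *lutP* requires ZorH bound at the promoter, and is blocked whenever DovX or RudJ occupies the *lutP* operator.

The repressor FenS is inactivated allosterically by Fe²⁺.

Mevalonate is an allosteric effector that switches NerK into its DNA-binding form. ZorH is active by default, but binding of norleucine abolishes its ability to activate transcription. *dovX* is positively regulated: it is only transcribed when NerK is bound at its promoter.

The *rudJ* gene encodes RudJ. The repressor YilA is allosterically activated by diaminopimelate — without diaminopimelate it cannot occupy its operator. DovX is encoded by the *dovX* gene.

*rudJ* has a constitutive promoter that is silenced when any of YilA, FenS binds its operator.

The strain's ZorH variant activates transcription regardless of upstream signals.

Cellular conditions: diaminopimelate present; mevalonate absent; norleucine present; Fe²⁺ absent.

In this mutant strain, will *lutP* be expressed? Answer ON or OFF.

ON

Mevalonate is absent, so NerK is inactive.
Required activator NerK is absent, so *dovX* is not transcribed.
So DovX is not produced.
Diaminopimelate is present, so YilA is active.
Fe²⁺ is absent, so FenS is active.
With repressor YilA bound, *rudJ* is not transcribed.
So RudJ is not produced.
ZorH is constitutively active in this strain.
No repressor is bound and ZorH is active, so *lutP* is transcribed.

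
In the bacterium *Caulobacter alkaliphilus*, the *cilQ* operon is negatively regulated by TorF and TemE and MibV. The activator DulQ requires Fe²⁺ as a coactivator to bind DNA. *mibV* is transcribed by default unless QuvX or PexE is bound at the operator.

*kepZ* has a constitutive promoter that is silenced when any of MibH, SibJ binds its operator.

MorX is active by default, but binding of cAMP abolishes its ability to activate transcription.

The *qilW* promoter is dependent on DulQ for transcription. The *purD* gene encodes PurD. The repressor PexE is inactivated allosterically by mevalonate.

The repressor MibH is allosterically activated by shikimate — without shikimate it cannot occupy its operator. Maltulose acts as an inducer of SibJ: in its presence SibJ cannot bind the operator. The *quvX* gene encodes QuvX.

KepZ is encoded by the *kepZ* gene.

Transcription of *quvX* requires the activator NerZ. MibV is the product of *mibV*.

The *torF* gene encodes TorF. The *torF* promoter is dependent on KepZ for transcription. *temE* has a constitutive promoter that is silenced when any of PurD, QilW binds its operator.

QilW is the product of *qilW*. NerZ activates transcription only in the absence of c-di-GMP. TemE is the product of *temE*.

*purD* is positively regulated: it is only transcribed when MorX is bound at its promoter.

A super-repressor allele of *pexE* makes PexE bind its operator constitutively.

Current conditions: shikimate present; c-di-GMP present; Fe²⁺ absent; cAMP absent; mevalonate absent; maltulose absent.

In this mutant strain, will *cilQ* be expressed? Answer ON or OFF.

ON

Shikimate is present, so MibH is active.
Maltulose is absent, so SibJ is active.
With repressor MibH bound, *kepZ* is not transcribed.
So KepZ is not produced.
Required activator KepZ is absent, so *torF* is not transcribed.
So TorF is not produced.
cAMP is absent, so MorX is active.
No repressor is bound and MorX is active, so *purD* is transcribed.
So PurD is produced and active.
Fe²⁺ is absent, so DulQ is inactive.
Required activator DulQ is absent, so *qilW* is not transcribed.
So QilW is not produced.
With repressor PurD bound, *temE* is not transcribed.
So TemE is not produced.
c-di-GMP is present, so NerZ is inactive.
Required activator NerZ is absent, so *quvX* is not transcribed.
So QuvX is not produced.
PexE is constitutively active in this strain.
With repressor PexE bound, *mibV* is not transcribed.
So MibV is not produced.
With no repressor bound, *cilQ* is transcribed.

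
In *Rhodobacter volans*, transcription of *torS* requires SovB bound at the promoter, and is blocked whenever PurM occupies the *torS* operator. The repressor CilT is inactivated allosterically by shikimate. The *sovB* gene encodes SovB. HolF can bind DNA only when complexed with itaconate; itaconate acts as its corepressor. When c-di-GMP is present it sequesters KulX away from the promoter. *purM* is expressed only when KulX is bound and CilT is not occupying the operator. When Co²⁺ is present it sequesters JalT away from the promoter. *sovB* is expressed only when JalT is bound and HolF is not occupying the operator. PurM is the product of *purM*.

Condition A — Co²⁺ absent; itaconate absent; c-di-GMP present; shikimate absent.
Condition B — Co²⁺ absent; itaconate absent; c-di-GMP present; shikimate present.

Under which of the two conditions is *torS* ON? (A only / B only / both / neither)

Condition A:
Co²⁺ is absent, so JalT is active.
Itaconate is absent, so HolF is inactive.
No repressor is bound and JalT is active, so *sovB* is transcribed.
So SovB is produced and active.
c-di-GMP is present, so KulX is inactive.
Shikimate is absent, so CilT is active.
With repressor CilT bound, *purM* is not transcribed.
So PurM is not produced.
No repressor is bound and SovB is active, so *torS* is transcribed.
→ *torS* is ON in A.
Condition B:
Co²⁺ is absent, so JalT is active.
Itaconate is absent, so HolF is inactive.
No repressor is bound and JalT is active, so *sovB* is transcribed.
So SovB is produced and active.
c-di-GMP is present, so KulX is inactive.
Shikimate is present, so CilT is inactive.
Required activator KulX is absent, so *purM* is not transcribed.
So PurM is not produced.
No repressor is bound and SovB is active, so *torS* is transcribed.
→ *torS* is ON in B.

both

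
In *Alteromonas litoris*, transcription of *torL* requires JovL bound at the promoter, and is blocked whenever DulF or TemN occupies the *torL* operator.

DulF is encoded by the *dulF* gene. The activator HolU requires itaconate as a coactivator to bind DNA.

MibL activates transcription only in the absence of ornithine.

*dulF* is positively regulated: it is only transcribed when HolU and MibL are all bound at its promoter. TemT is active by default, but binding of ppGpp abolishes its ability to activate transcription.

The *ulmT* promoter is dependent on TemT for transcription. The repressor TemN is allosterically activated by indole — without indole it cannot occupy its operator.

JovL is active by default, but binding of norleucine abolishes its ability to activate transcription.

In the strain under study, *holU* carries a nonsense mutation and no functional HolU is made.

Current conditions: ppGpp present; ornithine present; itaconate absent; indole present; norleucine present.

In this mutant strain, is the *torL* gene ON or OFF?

HolU is non-functional in this strain, so it has no effect.
Ornithine is present, so MibL is inactive.
Required activator HolU is absent, so *dulF* is not transcribed.
So DulF is not produced.
Norleucine is present, so JovL is inactive.
Indole is present, so TemN is active.
With repressor TemN bound, *torL* is not transcribed.

OFF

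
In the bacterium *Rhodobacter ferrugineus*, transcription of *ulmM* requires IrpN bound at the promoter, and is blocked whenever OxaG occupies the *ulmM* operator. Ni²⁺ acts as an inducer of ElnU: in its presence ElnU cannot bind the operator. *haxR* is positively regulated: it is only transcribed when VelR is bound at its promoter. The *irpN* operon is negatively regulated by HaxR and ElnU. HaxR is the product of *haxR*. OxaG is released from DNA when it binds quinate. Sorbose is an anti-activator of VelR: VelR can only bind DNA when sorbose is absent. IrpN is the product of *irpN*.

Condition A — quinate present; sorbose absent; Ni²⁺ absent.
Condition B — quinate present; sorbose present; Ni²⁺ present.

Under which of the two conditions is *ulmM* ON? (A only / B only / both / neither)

Condition A:
Quinate is present, so OxaG is inactive.
Sorbose is absent, so VelR is active.
No repressor is bound and VelR is active, so *haxR* is transcribed.
So HaxR is produced and active.
Ni²⁺ is absent, so ElnU is active.
With repressor HaxR bound, *irpN* is not transcribed.
So IrpN is not produced.
Required activator IrpN is absent, so *ulmM* is not transcribed.
→ *ulmM* is OFF in A.
Condition B:
Quinate is present, so OxaG is inactive.
Sorbose is present, so VelR is inactive.
Required activator VelR is absent, so *haxR* is not transcribed.
So HaxR is not produced.
Ni²⁺ is present, so ElnU is inactive.
With no repressor bound, *irpN* is transcribed.
So IrpN is produced and active.
No repressor is bound and IrpN is active, so *ulmM* is transcribed.
→ *ulmM* is ON in B.

B only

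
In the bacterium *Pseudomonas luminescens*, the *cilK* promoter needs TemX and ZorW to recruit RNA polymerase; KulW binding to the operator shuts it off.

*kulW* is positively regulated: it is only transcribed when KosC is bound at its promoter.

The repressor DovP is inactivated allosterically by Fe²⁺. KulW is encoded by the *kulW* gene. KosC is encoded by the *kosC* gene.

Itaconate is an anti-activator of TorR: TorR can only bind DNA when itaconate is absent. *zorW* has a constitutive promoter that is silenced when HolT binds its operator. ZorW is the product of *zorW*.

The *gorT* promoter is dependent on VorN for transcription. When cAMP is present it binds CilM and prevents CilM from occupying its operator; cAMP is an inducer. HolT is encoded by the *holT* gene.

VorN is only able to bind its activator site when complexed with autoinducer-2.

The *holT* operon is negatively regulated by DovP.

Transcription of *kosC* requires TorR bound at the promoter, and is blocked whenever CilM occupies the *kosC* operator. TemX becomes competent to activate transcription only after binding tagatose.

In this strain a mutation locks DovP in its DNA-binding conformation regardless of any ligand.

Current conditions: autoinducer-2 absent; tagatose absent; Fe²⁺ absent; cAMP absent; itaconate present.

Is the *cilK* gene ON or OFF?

OFF

Itaconate is present, so TorR is inactive.
cAMP is absent, so CilM is active.
With repressor CilM bound, *kosC* is not transcribed.
So KosC is not produced.
Required activator KosC is absent, so *kulW* is not transcribed.
So KulW is not produced.
Tagatose is absent, so TemX is inactive.
DovP is constitutively active in this strain.
With repressor DovP bound, *holT* is not transcribed.
So HolT is not produced.
With no repressor bound, *zorW* is transcribed.
So ZorW is produced and active.
Required activator TemX is absent, so *cilK* is not transcribed.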